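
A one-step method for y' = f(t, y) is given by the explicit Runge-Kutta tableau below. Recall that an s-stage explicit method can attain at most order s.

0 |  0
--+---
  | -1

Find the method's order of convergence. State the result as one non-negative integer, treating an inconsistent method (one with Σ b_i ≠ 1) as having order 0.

b = (-1)
c = (0)
Σ b_i: (-1)·1 = -1 ≠ 1 ⇒ order 0.

0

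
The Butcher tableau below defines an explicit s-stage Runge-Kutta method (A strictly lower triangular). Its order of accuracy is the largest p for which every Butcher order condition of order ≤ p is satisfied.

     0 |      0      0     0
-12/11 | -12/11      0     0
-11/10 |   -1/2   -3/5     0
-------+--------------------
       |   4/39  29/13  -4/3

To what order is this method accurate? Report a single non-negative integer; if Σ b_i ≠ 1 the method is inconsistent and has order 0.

1

b = (4/39, 29/13, -4/3)
c = (0, -12/11, -11/10)
Ac = (0, 0, 36/55)
Σ b_i: 4/39·1 + 29/13·1 + (-4/3)·1 = 1 ✓
b·c: 29/13·(-12/11) + (-4/3)·(-11/10) = -2074/2145 ≠ 1/2 ⇒ order 1.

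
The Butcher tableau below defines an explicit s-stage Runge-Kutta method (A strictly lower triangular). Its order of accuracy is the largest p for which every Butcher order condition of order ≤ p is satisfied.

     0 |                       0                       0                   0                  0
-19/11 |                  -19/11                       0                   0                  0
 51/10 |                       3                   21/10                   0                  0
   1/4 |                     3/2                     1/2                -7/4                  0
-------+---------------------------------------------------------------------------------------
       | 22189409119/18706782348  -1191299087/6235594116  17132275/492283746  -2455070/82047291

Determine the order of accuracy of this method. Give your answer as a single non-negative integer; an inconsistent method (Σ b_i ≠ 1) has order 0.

3

b = (22189409119/18706782348, -1191299087/6235594116, 17132275/492283746, -2455070/82047291)
c = (0, -19/11, 51/10, 1/4)
Ac = (0, 0, -399/110, -4307/440)
Σ b_i: 22189409119/18706782348·1 + (-1191299087/6235594116)·1 + 17132275/492283746·1 + (-2455070/82047291)·1 = 1 ✓
b·c: (-1191299087/6235594116)·(-19/11) + 17132275/492283746·51/10 + (-2455070/82047291)·1/4 = 1/2 ✓
b·c²: (-1191299087/6235594116)·361/121 + 17132275/492283746·2601/100 + (-2455070/82047291)·1/16 = 1/3 ✓
b·Ac: 17132275/492283746·(-399/110) + (-2455070/82047291)·(-4307/440) = 1/6 ✓
b·c³: (-1191299087/6235594116)·(-6859/1331) + 17132275/492283746·132651/1000 + (-2455070/82047291)·1/64 = 808734007489/144403232160 ≠ 1/4 ⇒ order 3.
b·(c∘Ac): 17132275/492283746·(-20349/1100) + (-2455070/82047291)·(-4307/1760) = -8239259057/14440323216 ≠ 1/8
b·Ac²: 17132275/492283746·7581/1210 + (-2455070/82047291)·(-2130847/48400) = 5039044399/3281891640 ≠ 1/12
b·A²c: (-2455070/82047291)·2793/440 = -228567017/1203360268 ≠ 1/24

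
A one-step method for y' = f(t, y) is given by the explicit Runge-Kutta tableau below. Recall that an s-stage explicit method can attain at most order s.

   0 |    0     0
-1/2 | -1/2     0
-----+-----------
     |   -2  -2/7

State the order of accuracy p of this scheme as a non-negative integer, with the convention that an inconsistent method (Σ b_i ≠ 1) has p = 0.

0

b = (-2, -2/7)
c = (0, -1/2)
Σ b_i: (-2)·1 + (-2/7)·1 = -16/7 ≠ 1 ⇒ order 0.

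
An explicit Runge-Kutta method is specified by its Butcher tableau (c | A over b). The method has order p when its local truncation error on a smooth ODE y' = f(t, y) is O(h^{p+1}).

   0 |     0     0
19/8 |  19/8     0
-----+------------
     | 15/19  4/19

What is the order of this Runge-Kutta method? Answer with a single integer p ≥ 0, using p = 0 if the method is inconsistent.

b = (15/19, 4/19)
c = (0, 19/8)
Σ b_i: 15/19·1 + 4/19·1 = 1 ✓
b·c: 4/19·19/8 = 1/2 ✓; 2 stages ⇒ order 2.

2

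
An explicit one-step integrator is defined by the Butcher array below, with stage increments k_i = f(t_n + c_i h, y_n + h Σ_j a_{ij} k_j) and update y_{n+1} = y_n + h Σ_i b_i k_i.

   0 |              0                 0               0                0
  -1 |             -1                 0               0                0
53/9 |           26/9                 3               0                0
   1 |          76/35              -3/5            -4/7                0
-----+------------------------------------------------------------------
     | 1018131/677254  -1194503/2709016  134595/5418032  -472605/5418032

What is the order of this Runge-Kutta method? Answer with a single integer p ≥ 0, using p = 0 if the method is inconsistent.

3

b = (1018131/677254, -1194503/2709016, 134595/5418032, -472605/5418032)
c = (0, -1, 53/9, 1)
Ac = (0, 0, -3, -871/315)
Σ b_i: 1018131/677254·1 + (-1194503/2709016)·1 + 134595/5418032·1 + (-472605/5418032)·1 = 1 ✓
b·c: (-1194503/2709016)·(-1) + 134595/5418032·53/9 + (-472605/5418032)·1 = 1/2 ✓
b·c²: (-1194503/2709016)·1 + 134595/5418032·2809/81 + (-472605/5418032)·1 = 1/3 ✓
b·Ac: 134595/5418032·(-3) + (-472605/5418032)·(-871/315) = 1/6 ✓
b·c³: (-1194503/2709016)·(-1) + 134595/5418032·148877/729 + (-472605/5418032)·1 = 49618417/9142929 ≠ 1/4 ⇒ order 3.
b·(c∘Ac): 134595/5418032·(-53/3) + (-472605/5418032)·(-871/315) = -803291/4063524 ≠ 1/8
b·Ac²: 134595/5418032·3 + (-472605/5418032)·(-57881/2835) = 16964036/9142929 ≠ 1/12
b·A²c: (-472605/5418032)·12/7 = -202545/1354508 ≠ 1/24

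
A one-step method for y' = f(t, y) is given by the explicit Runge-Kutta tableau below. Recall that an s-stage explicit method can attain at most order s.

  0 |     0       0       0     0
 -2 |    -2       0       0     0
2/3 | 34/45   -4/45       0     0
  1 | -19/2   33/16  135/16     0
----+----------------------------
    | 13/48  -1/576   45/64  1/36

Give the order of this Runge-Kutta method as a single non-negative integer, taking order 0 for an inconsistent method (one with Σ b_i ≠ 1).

4

b = (13/48, -1/576, 45/64, 1/36)
c = (0, -2, 2/3, 1)
Ac = (0, 0, 8/45, 3/2)
Σ b_i: 13/48·1 + (-1/576)·1 + 45/64·1 + 1/36·1 = 1 ✓
b·c: (-1/576)·(-2) + 45/64·2/3 + 1/36·1 = 1/2 ✓
b·c²: (-1/576)·4 + 45/64·4/9 + 1/36·1 = 1/3 ✓
b·Ac: 45/64·8/45 + 1/36·3/2 = 1/6 ✓
b·c³: (-1/576)·(-8) + 45/64·8/27 + 1/36·1 = 1/4 ✓
b·(c∘Ac): 45/64·16/135 + 1/36·3/2 = 1/8 ✓
b·Ac²: 45/64·(-16/45) + 1/36·12 = 1/12 ✓
b·A²c: 1/36·3/2 = 1/24 ✓; 4 stages ⇒ order 4.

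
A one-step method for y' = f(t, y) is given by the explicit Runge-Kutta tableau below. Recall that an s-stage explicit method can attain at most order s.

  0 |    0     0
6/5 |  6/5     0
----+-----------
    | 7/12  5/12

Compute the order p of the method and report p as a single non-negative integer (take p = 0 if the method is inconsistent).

b = (7/12, 5/12)
c = (0, 6/5)
Σ b_i: 7/12·1 + 5/12·1 = 1 ✓
b·c: 5/12·6/5 = 1/2 ✓; 2 stages ⇒ order 2.

2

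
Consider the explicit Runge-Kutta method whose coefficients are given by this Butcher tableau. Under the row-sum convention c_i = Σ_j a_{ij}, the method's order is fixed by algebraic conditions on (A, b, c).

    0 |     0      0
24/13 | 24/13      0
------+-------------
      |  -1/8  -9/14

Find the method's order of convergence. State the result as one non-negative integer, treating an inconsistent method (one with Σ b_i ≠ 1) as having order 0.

b = (-1/8, -9/14)
c = (0, 24/13)
Σ b_i: (-1/8)·1 + (-9/14)·1 = -43/56 ≠ 1 ⇒ order 0.

0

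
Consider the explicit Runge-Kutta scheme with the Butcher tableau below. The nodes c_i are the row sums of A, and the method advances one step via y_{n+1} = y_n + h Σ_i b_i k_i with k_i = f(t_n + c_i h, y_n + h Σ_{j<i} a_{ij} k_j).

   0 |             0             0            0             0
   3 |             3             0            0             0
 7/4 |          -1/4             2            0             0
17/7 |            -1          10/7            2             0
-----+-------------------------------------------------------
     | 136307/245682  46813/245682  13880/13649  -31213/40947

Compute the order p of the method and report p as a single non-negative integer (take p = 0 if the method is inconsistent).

b = (136307/245682, 46813/245682, 13880/13649, -31213/40947)
c = (0, 3, 7/4, 17/7)
Ac = (0, 0, 6, 109/14)
Σ b_i: 136307/245682·1 + 46813/245682·1 + 13880/13649·1 + (-31213/40947)·1 = 1 ✓
b·c: 46813/245682·3 + 13880/13649·7/4 + (-31213/40947)·17/7 = 1/2 ✓
b·c²: 46813/245682·9 + 13880/13649·49/16 + (-31213/40947)·289/49 = 1/3 ✓
b·Ac: 13880/13649·6 + (-31213/40947)·109/14 = 1/6 ✓
b·c³: 46813/245682·27 + 13880/13649·343/64 + (-31213/40947)·4913/343 = -106081/327576 ≠ 1/4 ⇒ order 3.
b·(c∘Ac): 13880/13649·21/2 + (-31213/40947)·1853/98 = -305921/81894 ≠ 1/8
b·Ac²: 13880/13649·18 + (-31213/40947)·1063/56 = 1256243/327576 ≠ 1/12
b·A²c: (-31213/40947)·12 = -124852/13649 ≠ 1/24

3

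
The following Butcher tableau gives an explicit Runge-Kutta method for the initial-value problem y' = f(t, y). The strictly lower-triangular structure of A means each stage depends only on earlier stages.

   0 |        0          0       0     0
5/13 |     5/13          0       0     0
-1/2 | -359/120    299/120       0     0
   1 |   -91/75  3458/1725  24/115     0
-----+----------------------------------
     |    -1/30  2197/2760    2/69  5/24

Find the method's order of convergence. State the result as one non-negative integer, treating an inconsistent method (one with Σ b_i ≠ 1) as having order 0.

4

b = (-1/30, 2197/2760, 2/69, 5/24)
c = (0, 5/13, -1/2, 1)
Ac = (0, 0, 23/24, 2/3)
Σ b_i: (-1/30)·1 + 2197/2760·1 + 2/69·1 + 5/24·1 = 1 ✓
b·c: 2197/2760·5/13 + 2/69·(-1/2) + 5/24·1 = 1/2 ✓
b·c²: 2197/2760·25/169 + 2/69·1/4 + 5/24·1 = 1/3 ✓
b·Ac: 2/69·23/24 + 5/24·2/3 = 1/6 ✓
b·c³: 2197/2760·125/2197 + 2/69·(-1/8) + 5/24·1 = 1/4 ✓
b·(c∘Ac): 2/69·(-23/48) + 5/24·2/3 = 1/8 ✓
b·Ac²: 2/69·115/312 + 5/24·68/195 = 1/12 ✓
b·A²c: 5/24·1/5 = 1/24 ✓; 4 stages ⇒ order 4.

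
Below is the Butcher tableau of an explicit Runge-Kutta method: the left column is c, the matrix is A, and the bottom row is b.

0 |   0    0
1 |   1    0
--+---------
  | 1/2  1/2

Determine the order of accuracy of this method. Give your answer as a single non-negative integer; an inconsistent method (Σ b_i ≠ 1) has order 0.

2

b = (1/2, 1/2)
c = (0, 1)
Σ b_i: 1/2·1 + 1/2·1 = 1 ✓
b·c: 1/2·1 = 1/2 ✓; 2 stages ⇒ order 2.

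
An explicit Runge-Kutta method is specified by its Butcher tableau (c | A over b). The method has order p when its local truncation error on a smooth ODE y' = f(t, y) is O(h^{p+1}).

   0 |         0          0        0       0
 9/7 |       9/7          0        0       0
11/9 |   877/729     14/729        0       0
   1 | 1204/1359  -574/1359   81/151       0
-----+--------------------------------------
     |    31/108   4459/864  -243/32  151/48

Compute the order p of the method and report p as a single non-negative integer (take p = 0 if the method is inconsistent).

b = (31/108, 4459/864, -243/32, 151/48)
c = (0, 9/7, 11/9, 1)
Ac = (0, 0, 2/81, 17/151)
Σ b_i: 31/108·1 + 4459/864·1 + (-243/32)·1 + 151/48·1 = 1 ✓
b·c: 4459/864·9/7 + (-243/32)·11/9 + 151/48·1 = 1/2 ✓
b·c²: 4459/864·81/49 + (-243/32)·121/81 + 151/48·1 = 1/3 ✓
b·Ac: (-243/32)·2/81 + 151/48·17/151 = 1/6 ✓
b·c³: 4459/864·729/343 + (-243/32)·1331/729 + 151/48·1 = 1/4 ✓
b·(c∘Ac): (-243/32)·22/729 + 151/48·17/151 = 1/8 ✓
b·Ac²: (-243/32)·2/63 + 151/48·109/1057 = 1/12 ✓
b·A²c: 151/48·2/151 = 1/24 ✓; 4 stages ⇒ order 4.

4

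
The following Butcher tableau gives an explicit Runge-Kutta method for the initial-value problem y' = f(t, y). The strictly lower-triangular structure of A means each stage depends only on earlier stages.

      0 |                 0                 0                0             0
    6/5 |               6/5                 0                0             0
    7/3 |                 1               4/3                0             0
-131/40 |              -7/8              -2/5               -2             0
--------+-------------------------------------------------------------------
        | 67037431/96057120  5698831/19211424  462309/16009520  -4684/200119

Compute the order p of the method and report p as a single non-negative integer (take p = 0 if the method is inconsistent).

3

b = (67037431/96057120, 5698831/19211424, 462309/16009520, -4684/200119)
c = (0, 6/5, 7/3, -131/40)
Ac = (0, 0, 8/5, -386/75)
Σ b_i: 67037431/96057120·1 + 5698831/19211424·1 + 462309/16009520·1 + (-4684/200119)·1 = 1 ✓
b·c: 5698831/19211424·6/5 + 462309/16009520·7/3 + (-4684/200119)·(-131/40) = 1/2 ✓
b·c²: 5698831/19211424·36/25 + 462309/16009520·49/9 + (-4684/200119)·17161/1600 = 1/3 ✓
b·Ac: 462309/16009520·8/5 + (-4684/200119)·(-386/75) = 1/6 ✓
b·c³: 5698831/19211424·216/125 + 462309/16009520·343/27 + (-4684/200119)·(-2248091/64000) = 49035466801/28817136000 ≠ 1/4 ⇒ order 3.
b·(c∘Ac): 462309/16009520·56/15 + (-4684/200119)·25283/1500 = -43031971/150089250 ≠ 1/8
b·Ac²: 462309/16009520·48/25 + (-4684/200119)·(-12898/1125) = 2915863/9005355 ≠ 1/12
b·A²c: (-4684/200119)·(-16/5) = 74944/1000595 ≠ 1/24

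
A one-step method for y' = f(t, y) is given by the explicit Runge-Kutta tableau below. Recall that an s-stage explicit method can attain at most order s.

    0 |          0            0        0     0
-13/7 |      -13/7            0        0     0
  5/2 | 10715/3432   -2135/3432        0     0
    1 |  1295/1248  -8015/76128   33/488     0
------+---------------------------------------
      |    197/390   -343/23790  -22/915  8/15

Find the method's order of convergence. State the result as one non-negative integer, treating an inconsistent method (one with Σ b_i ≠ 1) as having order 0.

4

b = (197/390, -343/23790, -22/915, 8/15)
c = (0, -13/7, 5/2, 1)
Ac = (0, 0, 305/264, 35/96)
Σ b_i: 197/390·1 + (-343/23790)·1 + (-22/915)·1 + 8/15·1 = 1 ✓
b·c: (-343/23790)·(-13/7) + (-22/915)·5/2 + 8/15·1 = 1/2 ✓
b·c²: (-343/23790)·169/49 + (-22/915)·25/4 + 8/15·1 = 1/3 ✓
b·Ac: (-22/915)·305/264 + 8/15·35/96 = 1/6 ✓
b·c³: (-343/23790)·(-2197/343) + (-22/915)·125/8 + 8/15·1 = 1/4 ✓
b·(c∘Ac): (-22/915)·1525/528 + 8/15·35/96 = 1/8 ✓
b·Ac²: (-22/915)·(-3965/1848) + 8/15·5/84 = 1/12 ✓
b·A²c: 8/15·5/64 = 1/24 ✓; 4 stages ⇒ order 4.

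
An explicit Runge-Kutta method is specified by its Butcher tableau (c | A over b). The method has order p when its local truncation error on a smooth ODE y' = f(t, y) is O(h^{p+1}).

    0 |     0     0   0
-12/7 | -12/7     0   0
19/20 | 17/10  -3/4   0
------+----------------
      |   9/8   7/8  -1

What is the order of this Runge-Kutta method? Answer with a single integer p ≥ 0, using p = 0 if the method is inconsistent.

1

b = (9/8, 7/8, -1)
c = (0, -12/7, 19/20)
Ac = (0, 0, 9/7)
Σ b_i: 9/8·1 + 7/8·1 + (-1)·1 = 1 ✓
b·c: 7/8·(-12/7) + (-1)·19/20 = -49/20 ≠ 1/2 ⇒ order 1.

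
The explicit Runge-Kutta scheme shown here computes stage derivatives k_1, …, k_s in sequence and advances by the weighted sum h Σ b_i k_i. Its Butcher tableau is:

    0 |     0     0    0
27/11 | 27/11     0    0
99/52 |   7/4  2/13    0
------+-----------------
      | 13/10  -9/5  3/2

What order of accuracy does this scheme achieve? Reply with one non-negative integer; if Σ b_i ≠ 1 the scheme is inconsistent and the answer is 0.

1

b = (13/10, -9/5, 3/2)
c = (0, 27/11, 99/52)
Ac = (0, 0, 54/143)
Σ b_i: 13/10·1 + (-9/5)·1 + 3/2·1 = 1 ✓
b·c: (-9/5)·27/11 + 3/2·99/52 = -8937/5720 ≠ 1/2 ⇒ order 1.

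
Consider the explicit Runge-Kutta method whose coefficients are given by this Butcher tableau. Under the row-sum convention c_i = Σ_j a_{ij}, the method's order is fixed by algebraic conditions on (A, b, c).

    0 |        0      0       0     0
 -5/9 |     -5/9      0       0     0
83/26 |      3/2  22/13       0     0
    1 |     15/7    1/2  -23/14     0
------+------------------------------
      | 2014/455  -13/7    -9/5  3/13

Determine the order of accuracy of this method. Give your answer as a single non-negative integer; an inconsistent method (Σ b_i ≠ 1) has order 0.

b = (2014/455, -13/7, -9/5, 3/13)
c = (0, -5/9, 83/26, 1)
Ac = (0, 0, -110/117, -18091/3276)
Σ b_i: 2014/455·1 + (-13/7)·1 + (-9/5)·1 + 3/13·1 = 1 ✓
b·c: (-13/7)·(-5/9) + (-9/5)·83/26 + 3/13·1 = -36721/8190 ≠ 1/2 ⇒ order 1.

1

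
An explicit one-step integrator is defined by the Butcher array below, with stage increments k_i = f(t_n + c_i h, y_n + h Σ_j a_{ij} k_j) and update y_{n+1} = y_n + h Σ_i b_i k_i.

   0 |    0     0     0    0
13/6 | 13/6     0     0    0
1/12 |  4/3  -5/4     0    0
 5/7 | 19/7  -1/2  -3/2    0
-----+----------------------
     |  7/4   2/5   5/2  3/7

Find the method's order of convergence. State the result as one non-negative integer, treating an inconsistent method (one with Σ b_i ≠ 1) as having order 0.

0

b = (7/4, 2/5, 5/2, 3/7)
c = (0, 13/6, 1/12, 5/7)
Ac = (0, 0, -65/24, -29/24)
Σ b_i: 7/4·1 + 2/5·1 + 5/2·1 + 3/7·1 = 711/140 ≠ 1 ⇒ order 0.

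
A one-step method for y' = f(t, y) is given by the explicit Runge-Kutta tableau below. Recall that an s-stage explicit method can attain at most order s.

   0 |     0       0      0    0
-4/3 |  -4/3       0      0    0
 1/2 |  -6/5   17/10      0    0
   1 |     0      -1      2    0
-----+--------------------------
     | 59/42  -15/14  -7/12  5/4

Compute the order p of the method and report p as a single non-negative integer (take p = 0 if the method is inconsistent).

b = (59/42, -15/14, -7/12, 5/4)
c = (0, -4/3, 1/2, 1)
Ac = (0, 0, -34/15, 7/3)
Σ b_i: 59/42·1 + (-15/14)·1 + (-7/12)·1 + 5/4·1 = 1 ✓
b·c: (-15/14)·(-4/3) + (-7/12)·1/2 + 5/4·1 = 401/168 ≠ 1/2 ⇒ order 1.

1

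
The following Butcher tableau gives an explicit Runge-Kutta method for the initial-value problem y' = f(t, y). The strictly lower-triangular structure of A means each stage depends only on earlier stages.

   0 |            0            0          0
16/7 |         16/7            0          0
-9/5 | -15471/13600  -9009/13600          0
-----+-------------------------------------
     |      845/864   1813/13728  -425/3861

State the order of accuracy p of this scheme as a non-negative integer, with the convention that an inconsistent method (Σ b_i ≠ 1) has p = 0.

b = (845/864, 1813/13728, -425/3861)
c = (0, 16/7, -9/5)
Ac = (0, 0, -1287/850)
Σ b_i: 845/864·1 + 1813/13728·1 + (-425/3861)·1 = 1 ✓
b·c: 1813/13728·16/7 + (-425/3861)·(-9/5) = 1/2 ✓
b·c²: 1813/13728·256/49 + (-425/3861)·81/25 = 1/3 ✓
b·Ac: (-425/3861)·(-1287/850) = 1/6 ✓; 3 stages ⇒ order 3.

3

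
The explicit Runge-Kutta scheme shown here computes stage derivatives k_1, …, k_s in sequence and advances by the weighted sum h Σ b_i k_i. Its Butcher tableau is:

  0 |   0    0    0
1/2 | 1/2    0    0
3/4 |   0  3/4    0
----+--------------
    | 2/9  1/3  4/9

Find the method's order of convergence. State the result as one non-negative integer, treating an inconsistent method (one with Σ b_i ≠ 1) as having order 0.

b = (2/9, 1/3, 4/9)
c = (0, 1/2, 3/4)
Ac = (0, 0, 3/8)
Σ b_i: 2/9·1 + 1/3·1 + 4/9·1 = 1 ✓
b·c: 1/3·1/2 + 4/9·3/4 = 1/2 ✓
b·c²: 1/3·1/4 + 4/9·9/16 = 1/3 ✓
b·Ac: 4/9·3/8 = 1/6 ✓; 3 stages ⇒ order 3.

3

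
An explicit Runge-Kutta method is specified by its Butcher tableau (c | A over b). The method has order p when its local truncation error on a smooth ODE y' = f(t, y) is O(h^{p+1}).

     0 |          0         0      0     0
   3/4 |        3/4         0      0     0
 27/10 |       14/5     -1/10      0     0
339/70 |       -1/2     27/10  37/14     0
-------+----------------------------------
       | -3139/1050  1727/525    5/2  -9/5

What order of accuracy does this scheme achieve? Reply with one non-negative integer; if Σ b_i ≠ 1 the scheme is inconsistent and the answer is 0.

2

b = (-3139/1050, 1727/525, 5/2, -9/5)
c = (0, 3/4, 27/10, 339/70)
Ac = (0, 0, -3/40, 513/56)
Σ b_i: (-3139/1050)·1 + 1727/525·1 + 5/2·1 + (-9/5)·1 = 1 ✓
b·c: 1727/525·3/4 + 5/2·27/10 + (-9/5)·339/70 = 1/2 ✓
b·c²: 1727/525·9/16 + 5/2·729/100 + (-9/5)·114921/4900 = -2169771/98000 ≠ 1/3 ⇒ order 2.
b·Ac: 5/2·(-3/40) + (-9/5)·513/56 = -9339/560 ≠ 1/6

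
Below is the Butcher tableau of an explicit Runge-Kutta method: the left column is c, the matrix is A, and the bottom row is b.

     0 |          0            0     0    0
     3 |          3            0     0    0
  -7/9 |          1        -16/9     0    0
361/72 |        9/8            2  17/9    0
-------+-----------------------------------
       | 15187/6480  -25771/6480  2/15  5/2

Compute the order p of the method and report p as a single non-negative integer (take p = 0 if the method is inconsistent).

2

b = (15187/6480, -25771/6480, 2/15, 5/2)
c = (0, 3, -7/9, 361/72)
Ac = (0, 0, -16/3, 367/81)
Σ b_i: 15187/6480·1 + (-25771/6480)·1 + 2/15·1 + 5/2·1 = 1 ✓
b·c: (-25771/6480)·3 + 2/15·(-7/9) + 5/2·361/72 = 1/2 ✓
b·c²: (-25771/6480)·9 + 2/15·49/81 + 5/2·130321/5184 = 4220083/155520 ≠ 1/3 ⇒ order 2.
b·Ac: 2/15·(-16/3) + 5/2·367/81 = 8599/810 ≠ 1/6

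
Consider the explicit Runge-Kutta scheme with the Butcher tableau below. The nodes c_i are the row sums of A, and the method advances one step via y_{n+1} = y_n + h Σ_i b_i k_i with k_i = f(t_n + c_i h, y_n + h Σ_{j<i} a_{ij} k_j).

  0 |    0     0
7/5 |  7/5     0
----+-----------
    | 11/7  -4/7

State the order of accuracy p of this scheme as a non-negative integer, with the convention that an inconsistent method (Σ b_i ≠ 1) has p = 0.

1

b = (11/7, -4/7)
c = (0, 7/5)
Σ b_i: 11/7·1 + (-4/7)·1 = 1 ✓
b·c: (-4/7)·7/5 = -4/5 ≠ 1/2 ⇒ order 1.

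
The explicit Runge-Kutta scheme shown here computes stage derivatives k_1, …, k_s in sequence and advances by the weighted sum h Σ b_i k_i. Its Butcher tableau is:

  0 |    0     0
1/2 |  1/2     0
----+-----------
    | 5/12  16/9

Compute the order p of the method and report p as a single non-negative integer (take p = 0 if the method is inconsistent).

b = (5/12, 16/9)
c = (0, 1/2)
Σ b_i: 5/12·1 + 16/9·1 = 79/36 ≠ 1 ⇒ order 0.

0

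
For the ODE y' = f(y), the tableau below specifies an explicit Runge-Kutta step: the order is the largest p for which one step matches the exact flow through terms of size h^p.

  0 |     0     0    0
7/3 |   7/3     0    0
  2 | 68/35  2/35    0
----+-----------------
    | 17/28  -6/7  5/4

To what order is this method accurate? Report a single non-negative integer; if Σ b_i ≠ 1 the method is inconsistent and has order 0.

3

b = (17/28, -6/7, 5/4)
c = (0, 7/3, 2)
Ac = (0, 0, 2/15)
Σ b_i: 17/28·1 + (-6/7)·1 + 5/4·1 = 1 ✓
b·c: (-6/7)·7/3 + 5/4·2 = 1/2 ✓
b·c²: (-6/7)·49/9 + 5/4·4 = 1/3 ✓
b·Ac: 5/4·2/15 = 1/6 ✓; 3 stages ⇒ order 3.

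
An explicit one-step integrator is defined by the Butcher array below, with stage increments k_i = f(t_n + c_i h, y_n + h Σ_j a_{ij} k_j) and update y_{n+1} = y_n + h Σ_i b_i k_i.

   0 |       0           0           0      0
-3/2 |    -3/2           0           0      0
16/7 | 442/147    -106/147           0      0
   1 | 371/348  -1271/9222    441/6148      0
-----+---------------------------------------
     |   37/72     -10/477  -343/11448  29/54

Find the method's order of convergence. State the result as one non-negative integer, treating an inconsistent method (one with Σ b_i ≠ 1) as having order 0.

b = (37/72, -10/477, -343/11448, 29/54)
c = (0, -3/2, 16/7, 1)
Ac = (0, 0, 53/49, 43/116)
Σ b_i: 37/72·1 + (-10/477)·1 + (-343/11448)·1 + 29/54·1 = 1 ✓
b·c: (-10/477)·(-3/2) + (-343/11448)·16/7 + 29/54·1 = 1/2 ✓
b·c²: (-10/477)·9/4 + (-343/11448)·256/49 + 29/54·1 = 1/3 ✓
b·Ac: (-343/11448)·53/49 + 29/54·43/116 = 1/6 ✓
b·c³: (-10/477)·(-27/8) + (-343/11448)·4096/343 + 29/54·1 = 1/4 ✓
b·(c∘Ac): (-343/11448)·848/343 + 29/54·43/116 = 1/8 ✓
b·Ac²: (-343/11448)·(-159/98) + 29/54·15/232 = 1/12 ✓
b·A²c: 29/54·9/116 = 1/24 ✓; 4 stages ⇒ order 4.

4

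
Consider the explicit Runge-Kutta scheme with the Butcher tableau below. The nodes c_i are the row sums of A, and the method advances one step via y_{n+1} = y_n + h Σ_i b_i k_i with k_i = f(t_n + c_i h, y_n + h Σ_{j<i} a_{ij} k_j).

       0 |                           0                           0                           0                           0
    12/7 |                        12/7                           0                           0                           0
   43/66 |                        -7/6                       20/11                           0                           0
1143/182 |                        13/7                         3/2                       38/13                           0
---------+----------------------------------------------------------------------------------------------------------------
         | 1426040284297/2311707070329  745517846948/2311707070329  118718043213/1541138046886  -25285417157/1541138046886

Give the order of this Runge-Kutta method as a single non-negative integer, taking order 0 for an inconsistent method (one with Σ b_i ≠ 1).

b = (1426040284297/2311707070329, 745517846948/2311707070329, 118718043213/1541138046886, -25285417157/1541138046886)
c = (0, 12/7, 43/66, 1143/182)
Ac = (0, 0, 240/77, 13441/3003)
Σ b_i: 1426040284297/2311707070329·1 + 745517846948/2311707070329·1 + 118718043213/1541138046886·1 + (-25285417157/1541138046886)·1 = 1 ✓
b·c: 745517846948/2311707070329·12/7 + 118718043213/1541138046886·43/66 + (-25285417157/1541138046886)·1143/182 = 1/2 ✓
b·c²: 745517846948/2311707070329·144/49 + 118718043213/1541138046886·1849/4356 + (-25285417157/1541138046886)·1306449/33124 = 1/3 ✓
b·Ac: 118718043213/1541138046886·240/77 + (-25285417157/1541138046886)·13441/3003 = 1/6 ✓
b·c³: 745517846948/2311707070329·1728/343 + 118718043213/1541138046886·79507/287496 + (-25285417157/1541138046886)·1493271207/6028568 = -85454913623768825/35341377691189752 ≠ 1/4 ⇒ order 3.
b·(c∘Ac): 118718043213/1541138046886·1720/847 + (-25285417157/1541138046886)·5121021/182182 = -6575475039549/21575932656404 ≠ 1/8
b·Ac²: 118718043213/1541138046886·2880/539 + (-25285417157/1541138046886)·7837243/1387386 = 681221919967409/2136017332983996 ≠ 1/12
b·A²c: (-25285417157/1541138046886)·9120/1001 = -115186315920/770569023443 ≠ 1/24

3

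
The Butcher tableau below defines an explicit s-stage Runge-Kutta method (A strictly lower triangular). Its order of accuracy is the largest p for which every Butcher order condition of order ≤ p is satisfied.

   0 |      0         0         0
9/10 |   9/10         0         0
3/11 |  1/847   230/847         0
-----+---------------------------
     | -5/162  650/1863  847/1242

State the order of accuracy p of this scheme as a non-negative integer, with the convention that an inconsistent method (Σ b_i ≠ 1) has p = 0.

3

b = (-5/162, 650/1863, 847/1242)
c = (0, 9/10, 3/11)
Ac = (0, 0, 207/847)
Σ b_i: (-5/162)·1 + 650/1863·1 + 847/1242·1 = 1 ✓
b·c: 650/1863·9/10 + 847/1242·3/11 = 1/2 ✓
b·c²: 650/1863·81/100 + 847/1242·9/121 = 1/3 ✓
b·Ac: 847/1242·207/847 = 1/6 ✓; 3 stages ⇒ order 3.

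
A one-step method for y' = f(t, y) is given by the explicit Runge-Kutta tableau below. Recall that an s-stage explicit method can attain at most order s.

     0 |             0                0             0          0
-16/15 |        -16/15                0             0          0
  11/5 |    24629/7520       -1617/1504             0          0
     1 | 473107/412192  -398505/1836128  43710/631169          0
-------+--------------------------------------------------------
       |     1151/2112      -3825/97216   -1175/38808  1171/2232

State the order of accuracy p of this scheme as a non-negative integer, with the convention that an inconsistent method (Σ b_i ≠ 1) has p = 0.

b = (1151/2112, -3825/97216, -1175/38808, 1171/2232)
c = (0, -16/15, 11/5, 1)
Ac = (0, 0, 539/470, 899/2342)
Σ b_i: 1151/2112·1 + (-3825/97216)·1 + (-1175/38808)·1 + 1171/2232·1 = 1 ✓
b·c: (-3825/97216)·(-16/15) + (-1175/38808)·11/5 + 1171/2232·1 = 1/2 ✓
b·c²: (-3825/97216)·256/225 + (-1175/38808)·121/25 + 1171/2232·1 = 1/3 ✓
b·Ac: (-1175/38808)·539/470 + 1171/2232·899/2342 = 1/6 ✓
b·c³: (-3825/97216)·(-4096/3375) + (-1175/38808)·1331/125 + 1171/2232·1 = 1/4 ✓
b·(c∘Ac): (-1175/38808)·5929/2350 + 1171/2232·899/2342 = 1/8 ✓
b·Ac²: (-1175/38808)·(-4312/3525) + 1171/2232·310/3513 = 1/12 ✓
b·A²c: 1171/2232·93/1171 = 1/24 ✓; 4 stages ⇒ order 4.

4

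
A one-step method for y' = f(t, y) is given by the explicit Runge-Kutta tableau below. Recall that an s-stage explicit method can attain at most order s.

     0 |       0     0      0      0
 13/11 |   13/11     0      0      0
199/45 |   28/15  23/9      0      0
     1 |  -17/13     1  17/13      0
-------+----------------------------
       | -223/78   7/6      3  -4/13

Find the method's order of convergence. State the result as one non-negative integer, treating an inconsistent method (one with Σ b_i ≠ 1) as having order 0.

b = (-223/78, 7/6, 3, -4/13)
c = (0, 13/11, 199/45, 1)
Ac = (0, 0, 299/99, 44818/6435)
Σ b_i: (-223/78)·1 + 7/6·1 + 3·1 + (-4/13)·1 = 1 ✓
b·c: 7/6·13/11 + 3·199/45 + (-4/13)·1 = 20503/1430 ≠ 1/2 ⇒ order 1.

1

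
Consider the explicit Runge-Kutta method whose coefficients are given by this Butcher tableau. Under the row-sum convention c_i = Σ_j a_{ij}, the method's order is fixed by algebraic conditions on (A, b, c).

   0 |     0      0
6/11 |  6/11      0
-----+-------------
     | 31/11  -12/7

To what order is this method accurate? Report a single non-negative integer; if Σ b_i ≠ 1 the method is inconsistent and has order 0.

b = (31/11, -12/7)
c = (0, 6/11)
Σ b_i: 31/11·1 + (-12/7)·1 = 85/77 ≠ 1 ⇒ order 0.

0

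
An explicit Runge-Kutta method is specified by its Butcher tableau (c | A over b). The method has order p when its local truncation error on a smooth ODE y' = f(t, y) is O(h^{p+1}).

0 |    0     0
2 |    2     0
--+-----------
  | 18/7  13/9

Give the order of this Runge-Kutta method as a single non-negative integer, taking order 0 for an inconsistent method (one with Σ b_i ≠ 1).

b = (18/7, 13/9)
c = (0, 2)
Σ b_i: 18/7·1 + 13/9·1 = 253/63 ≠ 1 ⇒ order 0.

0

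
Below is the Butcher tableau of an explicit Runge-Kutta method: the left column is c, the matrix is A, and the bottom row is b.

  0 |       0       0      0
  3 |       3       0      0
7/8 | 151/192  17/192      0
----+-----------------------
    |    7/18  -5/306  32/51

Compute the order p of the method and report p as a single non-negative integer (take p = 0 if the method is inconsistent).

3

b = (7/18, -5/306, 32/51)
c = (0, 3, 7/8)
Ac = (0, 0, 17/64)
Σ b_i: 7/18·1 + (-5/306)·1 + 32/51·1 = 1 ✓
b·c: (-5/306)·3 + 32/51·7/8 = 1/2 ✓
b·c²: (-5/306)·9 + 32/51·49/64 = 1/3 ✓
b·Ac: 32/51·17/64 = 1/6 ✓; 3 stages ⇒ order 3.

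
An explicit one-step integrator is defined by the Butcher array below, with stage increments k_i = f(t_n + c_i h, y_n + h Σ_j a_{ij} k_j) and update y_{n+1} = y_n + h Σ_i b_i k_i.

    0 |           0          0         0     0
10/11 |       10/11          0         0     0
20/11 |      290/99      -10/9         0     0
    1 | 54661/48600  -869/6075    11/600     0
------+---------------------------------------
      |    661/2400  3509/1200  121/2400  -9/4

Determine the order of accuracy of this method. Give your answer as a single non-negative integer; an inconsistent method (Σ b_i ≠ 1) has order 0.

b = (661/2400, 3509/1200, 121/2400, -9/4)
c = (0, 10/11, 20/11, 1)
Ac = (0, 0, -100/99, -47/486)
Σ b_i: 661/2400·1 + 3509/1200·1 + 121/2400·1 + (-9/4)·1 = 1 ✓
b·c: 3509/1200·10/11 + 121/2400·20/11 + (-9/4)·1 = 1/2 ✓
b·c²: 3509/1200·100/121 + 121/2400·400/121 + (-9/4)·1 = 1/3 ✓
b·Ac: 121/2400·(-100/99) + (-9/4)·(-47/486) = 1/6 ✓
b·c³: 3509/1200·1000/1331 + 121/2400·8000/1331 + (-9/4)·1 = 1/4 ✓
b·(c∘Ac): 121/2400·(-2000/1089) + (-9/4)·(-47/486) = 1/8 ✓
b·Ac²: 121/2400·(-1000/1089) + (-9/4)·(-14/243) = 1/12 ✓
b·A²c: (-9/4)·(-1/54) = 1/24 ✓; 4 stages ⇒ order 4.

4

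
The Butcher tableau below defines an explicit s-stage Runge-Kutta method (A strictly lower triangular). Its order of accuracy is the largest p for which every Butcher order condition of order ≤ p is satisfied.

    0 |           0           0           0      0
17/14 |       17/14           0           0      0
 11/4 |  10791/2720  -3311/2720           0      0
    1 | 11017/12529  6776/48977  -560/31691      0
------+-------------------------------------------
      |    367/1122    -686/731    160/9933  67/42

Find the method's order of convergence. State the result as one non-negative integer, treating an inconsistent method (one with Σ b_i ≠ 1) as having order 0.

4

b = (367/1122, -686/731, 160/9933, 67/42)
c = (0, 17/14, 11/4, 1)
Ac = (0, 0, -473/320, 8/67)
Σ b_i: 367/1122·1 + (-686/731)·1 + 160/9933·1 + 67/42·1 = 1 ✓
b·c: (-686/731)·17/14 + 160/9933·11/4 + 67/42·1 = 1/2 ✓
b·c²: (-686/731)·289/196 + 160/9933·121/16 + 67/42·1 = 1/3 ✓
b·Ac: 160/9933·(-473/320) + 67/42·8/67 = 1/6 ✓
b·c³: (-686/731)·4913/2744 + 160/9933·1331/64 + 67/42·1 = 1/4 ✓
b·(c∘Ac): 160/9933·(-5203/1280) + 67/42·8/67 = 1/8 ✓
b·Ac²: 160/9933·(-8041/4480) + 67/42·33/469 = 1/12 ✓
b·A²c: 67/42·7/268 = 1/24 ✓; 4 stages ⇒ order 4.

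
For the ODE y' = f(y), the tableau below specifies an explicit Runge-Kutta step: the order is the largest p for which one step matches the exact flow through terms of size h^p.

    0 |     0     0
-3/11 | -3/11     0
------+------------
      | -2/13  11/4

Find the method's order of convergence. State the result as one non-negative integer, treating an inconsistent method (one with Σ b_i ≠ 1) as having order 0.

0

b = (-2/13, 11/4)
c = (0, -3/11)
Σ b_i: (-2/13)·1 + 11/4·1 = 135/52 ≠ 1 ⇒ order 0.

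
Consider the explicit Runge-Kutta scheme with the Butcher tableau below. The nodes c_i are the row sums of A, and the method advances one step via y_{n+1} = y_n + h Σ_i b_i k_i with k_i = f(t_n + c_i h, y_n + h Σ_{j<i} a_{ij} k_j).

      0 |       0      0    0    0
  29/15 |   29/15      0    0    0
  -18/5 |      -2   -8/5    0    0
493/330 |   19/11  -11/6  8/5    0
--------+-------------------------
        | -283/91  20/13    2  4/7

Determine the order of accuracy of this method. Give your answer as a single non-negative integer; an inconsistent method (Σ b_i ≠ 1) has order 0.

1

b = (-283/91, 20/13, 2, 4/7)
c = (0, 29/15, -18/5, 493/330)
Ac = (0, 0, -232/75, -4187/450)
Σ b_i: (-283/91)·1 + 20/13·1 + 2·1 + 4/7·1 = 1 ✓
b·c: 20/13·29/15 + 2·(-18/5) + 4/7·493/330 = -10126/3003 ≠ 1/2 ⇒ order 1.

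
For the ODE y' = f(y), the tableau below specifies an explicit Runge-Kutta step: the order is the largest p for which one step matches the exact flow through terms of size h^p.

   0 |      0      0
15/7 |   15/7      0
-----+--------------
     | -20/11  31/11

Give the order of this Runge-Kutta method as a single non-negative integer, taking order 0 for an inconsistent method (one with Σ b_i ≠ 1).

1

b = (-20/11, 31/11)
c = (0, 15/7)
Σ b_i: (-20/11)·1 + 31/11·1 = 1 ✓
b·c: 31/11·15/7 = 465/77 ≠ 1/2 ⇒ order 1.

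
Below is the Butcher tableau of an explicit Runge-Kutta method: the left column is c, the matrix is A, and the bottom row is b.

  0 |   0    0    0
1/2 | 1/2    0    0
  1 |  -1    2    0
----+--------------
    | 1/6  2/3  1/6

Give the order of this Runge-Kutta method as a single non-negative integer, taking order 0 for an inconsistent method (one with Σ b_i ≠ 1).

b = (1/6, 2/3, 1/6)
c = (0, 1/2, 1)
Ac = (0, 0, 1)
Σ b_i: 1/6·1 + 2/3·1 + 1/6·1 = 1 ✓
b·c: 2/3·1/2 + 1/6·1 = 1/2 ✓
b·c²: 2/3·1/4 + 1/6·1 = 1/3 ✓
b·Ac: 1/6·1 = 1/6 ✓; 3 stages ⇒ order 3.

3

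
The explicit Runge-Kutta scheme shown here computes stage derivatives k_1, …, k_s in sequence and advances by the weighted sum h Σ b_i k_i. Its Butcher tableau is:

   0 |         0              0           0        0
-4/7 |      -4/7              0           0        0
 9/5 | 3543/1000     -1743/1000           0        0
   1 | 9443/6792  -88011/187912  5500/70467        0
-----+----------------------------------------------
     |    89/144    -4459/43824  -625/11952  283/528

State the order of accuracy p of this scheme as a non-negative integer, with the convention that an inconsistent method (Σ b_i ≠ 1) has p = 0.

4

b = (89/144, -4459/43824, -625/11952, 283/528)
c = (0, -4/7, 9/5, 1)
Ac = (0, 0, 249/250, 231/566)
Σ b_i: 89/144·1 + (-4459/43824)·1 + (-625/11952)·1 + 283/528·1 = 1 ✓
b·c: (-4459/43824)·(-4/7) + (-625/11952)·9/5 + 283/528·1 = 1/2 ✓
b·c²: (-4459/43824)·16/49 + (-625/11952)·81/25 + 283/528·1 = 1/3 ✓
b·Ac: (-625/11952)·249/250 + 283/528·231/566 = 1/6 ✓
b·c³: (-4459/43824)·(-64/343) + (-625/11952)·729/125 + 283/528·1 = 1/4 ✓
b·(c∘Ac): (-625/11952)·2241/1250 + 283/528·231/566 = 1/8 ✓
b·Ac²: (-625/11952)·(-498/875) + 283/528·198/1981 = 1/12 ✓
b·A²c: 283/528·22/283 = 1/24 ✓; 4 stages ⇒ order 4.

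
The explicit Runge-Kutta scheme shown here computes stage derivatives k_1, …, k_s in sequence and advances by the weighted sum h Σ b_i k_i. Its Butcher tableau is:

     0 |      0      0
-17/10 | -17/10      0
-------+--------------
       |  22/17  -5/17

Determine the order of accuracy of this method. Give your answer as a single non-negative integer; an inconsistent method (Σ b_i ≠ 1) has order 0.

2

b = (22/17, -5/17)
c = (0, -17/10)
Σ b_i: 22/17·1 + (-5/17)·1 = 1 ✓
b·c: (-5/17)·(-17/10) = 1/2 ✓; 2 stages ⇒ order 2.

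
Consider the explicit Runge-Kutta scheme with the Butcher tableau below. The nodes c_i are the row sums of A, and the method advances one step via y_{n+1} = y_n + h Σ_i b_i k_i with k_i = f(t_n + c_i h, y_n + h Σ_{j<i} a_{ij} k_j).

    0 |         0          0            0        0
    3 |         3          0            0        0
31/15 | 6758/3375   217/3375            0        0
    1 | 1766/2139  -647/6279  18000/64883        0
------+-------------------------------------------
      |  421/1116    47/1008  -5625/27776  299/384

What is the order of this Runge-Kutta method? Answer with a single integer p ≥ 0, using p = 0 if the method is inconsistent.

b = (421/1116, 47/1008, -5625/27776, 299/384)
c = (0, 3, 31/15, 1)
Ac = (0, 0, 217/1125, 79/299)
Σ b_i: 421/1116·1 + 47/1008·1 + (-5625/27776)·1 + 299/384·1 = 1 ✓
b·c: 47/1008·3 + (-5625/27776)·31/15 + 299/384·1 = 1/2 ✓
b·c²: 47/1008·9 + (-5625/27776)·961/225 + 299/384·1 = 1/3 ✓
b·Ac: (-5625/27776)·217/1125 + 299/384·79/299 = 1/6 ✓
b·c³: 47/1008·27 + (-5625/27776)·29791/3375 + 299/384·1 = 1/4 ✓
b·(c∘Ac): (-5625/27776)·6727/16875 + 299/384·79/299 = 1/8 ✓
b·Ac²: (-5625/27776)·217/375 + 299/384·77/299 = 1/12 ✓
b·A²c: 299/384·16/299 = 1/24 ✓; 4 stages ⇒ order 4.

4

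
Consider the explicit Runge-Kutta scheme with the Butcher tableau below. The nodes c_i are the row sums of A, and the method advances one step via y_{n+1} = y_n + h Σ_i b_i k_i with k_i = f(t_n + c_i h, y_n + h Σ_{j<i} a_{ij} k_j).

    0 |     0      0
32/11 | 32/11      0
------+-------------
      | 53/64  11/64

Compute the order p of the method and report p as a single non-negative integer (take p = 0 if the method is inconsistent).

2

b = (53/64, 11/64)
c = (0, 32/11)
Σ b_i: 53/64·1 + 11/64·1 = 1 ✓
b·c: 11/64·32/11 = 1/2 ✓; 2 stages ⇒ order 2.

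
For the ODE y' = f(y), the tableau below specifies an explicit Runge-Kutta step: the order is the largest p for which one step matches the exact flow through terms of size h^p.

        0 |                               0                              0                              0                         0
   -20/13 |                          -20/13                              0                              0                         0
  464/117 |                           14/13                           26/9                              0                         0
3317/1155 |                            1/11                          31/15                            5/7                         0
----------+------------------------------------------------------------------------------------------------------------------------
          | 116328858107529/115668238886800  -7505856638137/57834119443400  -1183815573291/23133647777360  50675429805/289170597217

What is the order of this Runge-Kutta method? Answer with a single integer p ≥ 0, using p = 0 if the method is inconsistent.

3

b = (116328858107529/115668238886800, -7505856638137/57834119443400, -1183815573291/23133647777360, 50675429805/289170597217)
c = (0, -20/13, 464/117, 3317/1155)
Ac = (0, 0, -40/9, -284/819)
Σ b_i: 116328858107529/115668238886800·1 + (-7505856638137/57834119443400)·1 + (-1183815573291/23133647777360)·1 + 50675429805/289170597217·1 = 1 ✓
b·c: (-7505856638137/57834119443400)·(-20/13) + (-1183815573291/23133647777360)·464/117 + 50675429805/289170597217·3317/1155 = 1/2 ✓
b·c²: (-7505856638137/57834119443400)·400/169 + (-1183815573291/23133647777360)·215296/13689 + 50675429805/289170597217·11002489/1334025 = 1/3 ✓
b·Ac: (-1183815573291/23133647777360)·(-40/9) + 50675429805/289170597217·(-284/819) = 1/6 ✓
b·c³: (-7505856638137/57834119443400)·(-8000/2197) + (-1183815573291/23133647777360)·99897344/1601613 + 50675429805/289170597217·36495256013/1540798875 = 3636264912169969133/2540009462569754175 ≠ 1/4 ⇒ order 3.
b·(c∘Ac): (-1183815573291/23133647777360)·(-18560/1053) + 50675429805/289170597217·(-942028/945945) = 1893204660988/2602535374953 ≠ 1/8
b·Ac²: (-1183815573291/23133647777360)·800/117 + 50675429805/289170597217·1545200/95823 = 251312177983270/101498879623167 ≠ 1/12
b·A²c: 50675429805/289170597217·(-200/63) = -482623141000/867511791651 ≠ 1/24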